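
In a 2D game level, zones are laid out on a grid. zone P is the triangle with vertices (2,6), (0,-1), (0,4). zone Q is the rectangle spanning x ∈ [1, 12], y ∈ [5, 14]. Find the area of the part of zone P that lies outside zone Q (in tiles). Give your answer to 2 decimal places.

|zone P| = 5, |zone P∩zone Q| = 0.3571.
|zone P ∖ zone Q| = |zone P| − |zone P∩zone Q| = 5 − 0.3571 = 4.64.

4.64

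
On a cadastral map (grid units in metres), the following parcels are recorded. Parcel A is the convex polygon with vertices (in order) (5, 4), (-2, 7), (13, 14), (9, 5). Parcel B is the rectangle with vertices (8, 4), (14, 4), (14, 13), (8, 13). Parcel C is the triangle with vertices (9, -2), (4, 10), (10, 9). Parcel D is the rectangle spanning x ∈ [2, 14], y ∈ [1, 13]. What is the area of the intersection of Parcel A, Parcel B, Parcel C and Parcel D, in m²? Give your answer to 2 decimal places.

7.16

The intersection is the polygon with vertices (8,4.75), (8,9.333), (10,9), (9.8,6.8), (9,5).
By the shoelace formula its area is 7.16.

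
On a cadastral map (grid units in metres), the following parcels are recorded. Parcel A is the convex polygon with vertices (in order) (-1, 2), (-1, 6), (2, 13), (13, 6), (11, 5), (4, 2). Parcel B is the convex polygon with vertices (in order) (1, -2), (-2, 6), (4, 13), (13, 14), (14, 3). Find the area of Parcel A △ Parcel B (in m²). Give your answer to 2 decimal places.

|Parcel A| = 87.5, |Parcel B| = 174.5, |Parcel A∩Parcel B| = 83.3235.
|Parcel A △ Parcel B| = |Parcel A| + |Parcel B| − 2·|Parcel A∩Parcel B| = 87.5 + 174.5 − 166.6471 = 95.35.

95.35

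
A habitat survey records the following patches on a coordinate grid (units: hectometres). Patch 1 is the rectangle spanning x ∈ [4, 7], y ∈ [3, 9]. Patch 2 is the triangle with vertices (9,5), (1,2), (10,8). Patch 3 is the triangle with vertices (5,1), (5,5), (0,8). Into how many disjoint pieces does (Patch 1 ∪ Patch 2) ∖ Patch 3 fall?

(Patch 1 ∪ Patch 2) ∖ Patch 3 splits into 2 disjoint pieces (area 20.95, area 0.8412).

2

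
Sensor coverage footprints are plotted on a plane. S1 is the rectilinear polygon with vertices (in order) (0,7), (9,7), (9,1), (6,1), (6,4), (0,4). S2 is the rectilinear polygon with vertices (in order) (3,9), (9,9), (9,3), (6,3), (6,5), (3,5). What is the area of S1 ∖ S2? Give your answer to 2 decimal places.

18.00

|S1| = 36, |S1∩S2| = 18.
|S1 ∖ S2| = |S1| − |S1∩S2| = 36 − 18 = 18.00.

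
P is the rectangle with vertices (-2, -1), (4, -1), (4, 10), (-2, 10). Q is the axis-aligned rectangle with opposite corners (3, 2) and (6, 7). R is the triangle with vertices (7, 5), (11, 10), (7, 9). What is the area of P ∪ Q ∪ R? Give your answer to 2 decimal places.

By inclusion–exclusion:
Individual areas: |P| = 66, |Q| = 15, |R| = 8.
|P∩Q|: x∈[3,4], y∈[2,7] → 1·5 = 5.
|P∩R| = 0.
|Q∩R| = 0.
|P∩Q∩R| = 0.
|P ∪ Q ∪ R| = 89 − 5 + 0 = 84.00.

84.00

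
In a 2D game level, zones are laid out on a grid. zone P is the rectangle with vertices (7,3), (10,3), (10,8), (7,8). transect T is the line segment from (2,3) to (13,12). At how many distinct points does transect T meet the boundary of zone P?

The segment meets the boundary at (8.111,8), (7,7.091).

2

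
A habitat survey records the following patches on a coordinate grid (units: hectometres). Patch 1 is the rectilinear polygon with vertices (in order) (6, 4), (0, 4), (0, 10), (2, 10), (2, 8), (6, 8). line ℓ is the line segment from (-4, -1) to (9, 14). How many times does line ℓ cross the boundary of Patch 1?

2

The segment meets the boundary at (3.8,8), (0.333,4).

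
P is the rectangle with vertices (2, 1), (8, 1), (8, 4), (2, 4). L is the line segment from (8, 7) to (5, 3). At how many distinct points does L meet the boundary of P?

The segment meets the boundary at (5.75,4).

1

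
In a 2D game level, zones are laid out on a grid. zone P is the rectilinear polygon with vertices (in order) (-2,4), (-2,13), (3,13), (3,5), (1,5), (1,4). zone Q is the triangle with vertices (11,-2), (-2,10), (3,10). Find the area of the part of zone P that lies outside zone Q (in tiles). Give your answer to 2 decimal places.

31.46

|zone P| = 43, |zone P∩zone Q| = 11.5385.
|zone P ∖ zone Q| = |zone P| − |zone P∩zone Q| = 43 − 11.5385 = 31.46.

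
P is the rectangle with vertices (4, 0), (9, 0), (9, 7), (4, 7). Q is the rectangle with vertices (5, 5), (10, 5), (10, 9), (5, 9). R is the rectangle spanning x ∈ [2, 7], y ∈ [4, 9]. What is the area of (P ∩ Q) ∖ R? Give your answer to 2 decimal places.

|P ∩ Q| = 8.
|(P ∩ Q) ∩ R| = 4.
|(P ∩ Q) ∖ R| = 8 − 4 = 4.00.

4.00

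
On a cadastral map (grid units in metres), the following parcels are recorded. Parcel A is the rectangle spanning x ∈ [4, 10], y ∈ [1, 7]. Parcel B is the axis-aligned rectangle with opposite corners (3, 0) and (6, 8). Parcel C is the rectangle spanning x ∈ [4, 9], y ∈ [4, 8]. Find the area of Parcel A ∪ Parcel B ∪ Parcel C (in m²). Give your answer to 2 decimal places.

By inclusion–exclusion:
Individual areas: |Parcel A| = 36, |Parcel B| = 24, |Parcel C| = 20.
|Parcel A∩Parcel B|: x∈[4,6], y∈[1,7] → 2·6 = 12.
|Parcel A∩Parcel C|: x∈[4,9], y∈[4,7] → 5·3 = 15.
|Parcel B∩Parcel C|: x∈[4,6], y∈[4,8] → 2·4 = 8.
|Parcel A∩Parcel B∩Parcel C| = 6.
|Parcel A ∪ Parcel B ∪ Parcel C| = 80 − 35 + 6 = 51.00.

51.00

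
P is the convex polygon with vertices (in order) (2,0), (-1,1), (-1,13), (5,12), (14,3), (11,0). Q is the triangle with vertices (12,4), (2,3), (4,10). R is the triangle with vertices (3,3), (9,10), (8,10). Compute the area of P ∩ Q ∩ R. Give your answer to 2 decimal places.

The intersection is the polygon with vertices (7.043,7.717), (3.094,3.109), (3.077,3.108), (6.605,8.046).
By the shoelace formula its area is 1.70.

1.70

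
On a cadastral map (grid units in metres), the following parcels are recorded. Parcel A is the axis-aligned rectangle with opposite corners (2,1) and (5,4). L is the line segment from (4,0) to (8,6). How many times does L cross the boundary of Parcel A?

2

The segment meets the boundary at (5,1.5), (4.667,1).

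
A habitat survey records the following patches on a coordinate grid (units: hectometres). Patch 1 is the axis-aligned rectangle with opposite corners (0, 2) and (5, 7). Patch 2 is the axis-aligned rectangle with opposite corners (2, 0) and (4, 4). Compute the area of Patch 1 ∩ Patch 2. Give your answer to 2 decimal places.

4.00

|Patch 1∩Patch 2|: x∈[2,4], y∈[2,4] → 2·2 = 4.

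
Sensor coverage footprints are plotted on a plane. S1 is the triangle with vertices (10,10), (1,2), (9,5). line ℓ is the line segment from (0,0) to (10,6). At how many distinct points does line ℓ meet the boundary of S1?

The segment meets the boundary at (9.091,5.455), (7.222,4.333).

2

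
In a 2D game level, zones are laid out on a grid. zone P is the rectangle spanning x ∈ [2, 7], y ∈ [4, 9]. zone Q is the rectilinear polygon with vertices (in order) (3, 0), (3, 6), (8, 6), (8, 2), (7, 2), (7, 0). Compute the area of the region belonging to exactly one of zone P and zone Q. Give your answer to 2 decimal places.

37.00

|zone P| = 25, |zone Q| = 28, |zone P∩zone Q| = 8.
|zone P △ zone Q| = |zone P| + |zone Q| − 2·|zone P∩zone Q| = 25 + 28 − 16 = 37.00.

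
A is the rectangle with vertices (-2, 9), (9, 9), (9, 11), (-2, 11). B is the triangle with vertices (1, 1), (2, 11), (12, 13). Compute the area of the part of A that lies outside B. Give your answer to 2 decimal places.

8.04

|A| = 22, |A∩B| = 13.9576.
|A ∖ B| = |A| − |A∩B| = 22 − 13.9576 = 8.04.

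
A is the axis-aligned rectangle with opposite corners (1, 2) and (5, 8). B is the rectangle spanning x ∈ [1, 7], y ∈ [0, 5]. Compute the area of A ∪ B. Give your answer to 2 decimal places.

42.00

By inclusion–exclusion:
Individual areas: |A| = 24, |B| = 30.
|A∩B|: x∈[1,5], y∈[2,5] → 4·3 = 12.
|A ∪ B| = 54 − 12 = 42.00.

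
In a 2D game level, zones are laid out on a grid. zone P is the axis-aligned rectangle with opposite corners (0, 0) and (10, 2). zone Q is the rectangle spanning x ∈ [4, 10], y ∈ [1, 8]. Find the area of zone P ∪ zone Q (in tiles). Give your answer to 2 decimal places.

By inclusion–exclusion:
Individual areas: |zone P| = 20, |zone Q| = 42.
|zone P∩zone Q|: x∈[4,10], y∈[1,2] → 6·1 = 6.
|zone P ∪ zone Q| = 62 − 6 = 56.00.

56.00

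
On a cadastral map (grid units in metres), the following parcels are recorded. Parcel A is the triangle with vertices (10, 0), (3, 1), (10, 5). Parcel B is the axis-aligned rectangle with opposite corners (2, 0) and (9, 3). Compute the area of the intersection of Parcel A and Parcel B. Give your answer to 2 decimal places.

The intersection is the polygon with vertices (3,1), (6.5,3), (9,3), (9,0.143).
By the shoelace formula its area is 11.07.

11.07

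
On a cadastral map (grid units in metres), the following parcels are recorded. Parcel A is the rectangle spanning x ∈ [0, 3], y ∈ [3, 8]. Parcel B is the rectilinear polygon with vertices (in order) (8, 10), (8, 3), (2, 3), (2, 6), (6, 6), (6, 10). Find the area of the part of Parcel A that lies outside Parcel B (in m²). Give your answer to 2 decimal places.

12.00

|Parcel A| = 15, |Parcel A∩Parcel B| = 3.
|Parcel A ∖ Parcel B| = |Parcel A| − |Parcel A∩Parcel B| = 15 − 3 = 12.00.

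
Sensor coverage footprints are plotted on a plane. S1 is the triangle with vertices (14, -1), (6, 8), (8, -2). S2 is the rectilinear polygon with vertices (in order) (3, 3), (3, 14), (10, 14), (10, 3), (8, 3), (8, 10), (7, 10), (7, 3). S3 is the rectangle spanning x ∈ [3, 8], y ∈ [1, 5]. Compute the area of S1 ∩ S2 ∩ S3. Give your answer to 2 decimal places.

0.40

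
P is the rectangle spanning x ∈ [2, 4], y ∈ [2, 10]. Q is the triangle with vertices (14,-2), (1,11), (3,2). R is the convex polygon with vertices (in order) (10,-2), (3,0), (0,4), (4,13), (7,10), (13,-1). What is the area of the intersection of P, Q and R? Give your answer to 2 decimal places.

The intersection is the polygon with vertices (3,2), (2,6.5), (2,8.5), (2.462,9.539), (4,8), (4,2).
By the shoelace formula its area is 11.40.

11.40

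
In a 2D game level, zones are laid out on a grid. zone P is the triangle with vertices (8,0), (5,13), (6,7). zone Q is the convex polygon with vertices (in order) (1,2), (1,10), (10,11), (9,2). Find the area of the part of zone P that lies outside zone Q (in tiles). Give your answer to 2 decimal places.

0.31

|zone P| = 2.5, |zone P∩zone Q| = 2.1897.
|zone P ∖ zone Q| = |zone P| − |zone P∩zone Q| = 2.5 − 2.1897 = 0.31.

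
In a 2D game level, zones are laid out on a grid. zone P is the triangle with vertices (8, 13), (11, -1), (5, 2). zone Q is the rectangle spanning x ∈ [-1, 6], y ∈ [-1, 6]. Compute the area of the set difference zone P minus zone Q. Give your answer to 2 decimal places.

|zone P| = 37.5, |zone P∩zone Q| = 2.0833.
|zone P ∖ zone Q| = |zone P| − |zone P∩zone Q| = 37.5 − 2.0833 = 35.42.

35.42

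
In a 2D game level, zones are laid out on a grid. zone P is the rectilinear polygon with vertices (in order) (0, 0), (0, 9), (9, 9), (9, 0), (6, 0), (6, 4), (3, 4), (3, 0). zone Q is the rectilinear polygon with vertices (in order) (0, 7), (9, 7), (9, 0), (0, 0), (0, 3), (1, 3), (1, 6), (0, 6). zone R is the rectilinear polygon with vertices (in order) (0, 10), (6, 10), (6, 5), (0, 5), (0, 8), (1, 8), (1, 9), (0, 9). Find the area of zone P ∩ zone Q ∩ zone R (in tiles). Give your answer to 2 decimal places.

11.00

The intersection is the polygon with vertices (1,6), (0,6), (0,7), (6,7), (6,5), (1,5).
By the shoelace formula its area is 11.00.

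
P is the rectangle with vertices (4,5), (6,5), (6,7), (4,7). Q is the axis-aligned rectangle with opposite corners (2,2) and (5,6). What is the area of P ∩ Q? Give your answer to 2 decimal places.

1.00

|P∩Q|: x∈[4,5], y∈[5,6] → 1·1 = 1.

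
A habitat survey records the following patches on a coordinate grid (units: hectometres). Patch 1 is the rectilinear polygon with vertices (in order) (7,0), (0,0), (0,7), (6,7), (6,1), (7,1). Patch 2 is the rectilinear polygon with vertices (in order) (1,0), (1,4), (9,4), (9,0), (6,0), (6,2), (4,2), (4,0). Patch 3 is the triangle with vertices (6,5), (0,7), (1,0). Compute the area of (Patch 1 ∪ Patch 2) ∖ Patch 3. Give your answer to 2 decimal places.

|Patch 1 ∪ Patch 2| = 54.
|(Patch 1 ∪ Patch 2) ∩ Patch 3| = 20.
|(Patch 1 ∪ Patch 2) ∖ Patch 3| = 54 − 20 = 34.00.

34.00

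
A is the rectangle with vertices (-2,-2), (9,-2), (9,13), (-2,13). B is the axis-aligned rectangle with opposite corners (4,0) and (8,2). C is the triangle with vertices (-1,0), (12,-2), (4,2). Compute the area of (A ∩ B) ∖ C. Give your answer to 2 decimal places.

|A ∩ B| = 8.
|(A ∩ B) ∩ C| = 4.
|(A ∩ B) ∖ C| = 8 − 4 = 4.00.

4.00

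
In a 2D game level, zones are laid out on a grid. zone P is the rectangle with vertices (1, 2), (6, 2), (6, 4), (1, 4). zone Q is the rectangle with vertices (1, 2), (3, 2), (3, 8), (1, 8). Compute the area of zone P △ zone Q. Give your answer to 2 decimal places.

14.00

|zone P∩zone Q|: x∈[1,3], y∈[2,4] → 2·2 = 4.
|zone P △ zone Q| = |zone P| + |zone Q| − 2·|zone P∩zone Q| = 10 + 12 − 8 = 14.00.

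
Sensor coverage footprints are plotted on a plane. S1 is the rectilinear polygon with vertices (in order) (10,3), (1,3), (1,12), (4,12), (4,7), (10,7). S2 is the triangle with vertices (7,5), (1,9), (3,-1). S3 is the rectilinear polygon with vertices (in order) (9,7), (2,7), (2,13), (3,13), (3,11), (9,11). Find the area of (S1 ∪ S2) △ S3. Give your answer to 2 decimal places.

69.93

|S1 ∪ S2| = 57.9333.
|(S1 ∪ S2) ∩ S3| = 9.
|(S1 ∪ S2) △ S3| = 57.9333 + 30 − 18 = 69.93.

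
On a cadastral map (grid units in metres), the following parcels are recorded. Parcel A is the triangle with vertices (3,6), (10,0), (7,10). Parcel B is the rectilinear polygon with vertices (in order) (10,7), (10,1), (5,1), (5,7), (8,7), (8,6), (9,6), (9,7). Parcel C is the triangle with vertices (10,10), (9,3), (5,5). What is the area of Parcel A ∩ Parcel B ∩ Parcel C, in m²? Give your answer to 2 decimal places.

The intersection is the polygon with vertices (7.9,7), (8,6.667), (8,6), (8.2,6), (9.032,3.226), (9,3), (5,5), (7,7).
By the shoelace formula its area is 7.92.

7.92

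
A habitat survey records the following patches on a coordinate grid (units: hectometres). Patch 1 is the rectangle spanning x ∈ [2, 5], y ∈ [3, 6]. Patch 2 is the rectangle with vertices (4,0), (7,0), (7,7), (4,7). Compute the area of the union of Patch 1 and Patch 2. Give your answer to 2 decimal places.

By inclusion–exclusion:
Individual areas: |Patch 1| = 9, |Patch 2| = 21.
|Patch 1∩Patch 2|: x∈[4,5], y∈[3,6] → 1·3 = 3.
|Patch 1 ∪ Patch 2| = 30 − 3 = 27.00.

27.00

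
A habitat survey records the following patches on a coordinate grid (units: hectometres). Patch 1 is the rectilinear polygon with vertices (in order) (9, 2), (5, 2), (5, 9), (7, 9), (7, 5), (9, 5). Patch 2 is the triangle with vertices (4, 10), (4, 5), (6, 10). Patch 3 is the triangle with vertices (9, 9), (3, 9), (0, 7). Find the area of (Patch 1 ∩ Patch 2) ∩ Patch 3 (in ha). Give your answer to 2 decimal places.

0.37

The region (Patch 1 ∩ Patch 2) ∩ Patch 3 is the polygon with vertices (5.6,9), (5.268,8.171), (5,8.111), (5,9).
By the shoelace formula its area is 0.37.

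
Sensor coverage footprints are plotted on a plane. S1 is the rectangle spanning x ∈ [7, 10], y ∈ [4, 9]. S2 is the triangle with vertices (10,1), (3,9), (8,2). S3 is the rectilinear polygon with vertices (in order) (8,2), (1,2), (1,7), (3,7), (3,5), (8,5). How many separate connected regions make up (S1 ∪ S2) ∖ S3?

(S1 ∪ S2) ∖ S3 splits into 3 disjoint pieces (area 14, area 1.2857, area 1.2857).

3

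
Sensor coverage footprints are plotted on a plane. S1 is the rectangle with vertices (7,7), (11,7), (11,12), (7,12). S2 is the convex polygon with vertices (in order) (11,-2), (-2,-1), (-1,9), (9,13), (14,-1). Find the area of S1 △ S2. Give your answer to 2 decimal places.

|S1| = 20, |S2| = 168, |S1∩S2| = 16.2214.
|S1 △ S2| = |S1| + |S2| − 2·|S1∩S2| = 20 + 168 − 32.4429 = 155.56.

155.56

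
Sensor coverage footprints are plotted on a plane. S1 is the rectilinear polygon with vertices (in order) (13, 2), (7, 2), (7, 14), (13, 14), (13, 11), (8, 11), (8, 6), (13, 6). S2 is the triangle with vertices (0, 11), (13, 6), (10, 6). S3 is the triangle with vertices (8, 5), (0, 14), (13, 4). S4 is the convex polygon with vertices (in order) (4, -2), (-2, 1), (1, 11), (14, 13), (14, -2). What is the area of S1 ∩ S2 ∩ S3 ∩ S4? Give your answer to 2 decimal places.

0.86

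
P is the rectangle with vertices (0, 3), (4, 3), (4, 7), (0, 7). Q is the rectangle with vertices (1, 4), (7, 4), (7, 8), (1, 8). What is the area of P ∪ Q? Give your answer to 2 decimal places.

By inclusion–exclusion:
Individual areas: |P| = 16, |Q| = 24.
|P∩Q|: x∈[1,4], y∈[4,7] → 3·3 = 9.
|P ∪ Q| = 40 − 9 = 31.00.

31.00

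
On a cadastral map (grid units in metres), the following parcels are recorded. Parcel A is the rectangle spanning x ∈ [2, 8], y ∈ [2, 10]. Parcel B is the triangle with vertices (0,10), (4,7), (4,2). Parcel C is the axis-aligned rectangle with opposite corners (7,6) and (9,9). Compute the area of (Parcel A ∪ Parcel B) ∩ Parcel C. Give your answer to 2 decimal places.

The region (Parcel A ∪ Parcel B) ∩ Parcel C is the polygon with vertices (8,6), (7,6), (7,9), (8,9).
By the shoelace formula its area is 3.00.

3.00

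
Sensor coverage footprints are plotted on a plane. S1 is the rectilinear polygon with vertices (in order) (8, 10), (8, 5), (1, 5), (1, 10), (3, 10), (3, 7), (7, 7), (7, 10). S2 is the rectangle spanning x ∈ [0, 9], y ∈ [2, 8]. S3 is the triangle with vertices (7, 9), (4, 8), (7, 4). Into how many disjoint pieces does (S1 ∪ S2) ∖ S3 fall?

(S1 ∪ S2) ∖ S3 is a single connected region.

1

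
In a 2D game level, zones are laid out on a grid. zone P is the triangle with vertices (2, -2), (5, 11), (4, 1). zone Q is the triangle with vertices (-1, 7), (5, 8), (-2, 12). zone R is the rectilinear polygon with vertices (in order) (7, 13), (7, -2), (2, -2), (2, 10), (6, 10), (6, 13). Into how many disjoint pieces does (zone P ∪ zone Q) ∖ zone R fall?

2

(zone P ∪ zone Q) ∖ zone R splits into 2 disjoint pieces (area 12.1786, area 0.0654).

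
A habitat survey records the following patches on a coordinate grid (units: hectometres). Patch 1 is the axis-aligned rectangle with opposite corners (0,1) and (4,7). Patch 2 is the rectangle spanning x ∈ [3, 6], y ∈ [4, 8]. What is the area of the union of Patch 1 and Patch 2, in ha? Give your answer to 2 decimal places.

33.00

By inclusion–exclusion:
Individual areas: |Patch 1| = 24, |Patch 2| = 12.
|Patch 1∩Patch 2|: x∈[3,4], y∈[4,7] → 1·3 = 3.
|Patch 1 ∪ Patch 2| = 36 − 3 = 33.00.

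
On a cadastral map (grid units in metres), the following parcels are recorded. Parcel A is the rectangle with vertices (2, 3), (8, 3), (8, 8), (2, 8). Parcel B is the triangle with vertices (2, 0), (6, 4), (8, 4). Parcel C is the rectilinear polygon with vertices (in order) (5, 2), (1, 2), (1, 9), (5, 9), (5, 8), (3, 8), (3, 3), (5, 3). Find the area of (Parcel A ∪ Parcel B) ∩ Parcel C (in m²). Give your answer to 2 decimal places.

|Parcel A ∪ Parcel B| = 32.25.
|(Parcel A ∪ Parcel B) ∩ Parcel C| = 5.50.

5.50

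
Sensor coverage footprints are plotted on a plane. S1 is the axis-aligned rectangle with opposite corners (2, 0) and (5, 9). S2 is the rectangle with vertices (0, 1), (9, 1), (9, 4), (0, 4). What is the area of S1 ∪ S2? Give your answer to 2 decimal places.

By inclusion–exclusion:
Individual areas: |S1| = 27, |S2| = 27.
|S1∩S2|: x∈[2,5], y∈[1,4] → 3·3 = 9.
|S1 ∪ S2| = 54 − 9 = 45.00.

45.00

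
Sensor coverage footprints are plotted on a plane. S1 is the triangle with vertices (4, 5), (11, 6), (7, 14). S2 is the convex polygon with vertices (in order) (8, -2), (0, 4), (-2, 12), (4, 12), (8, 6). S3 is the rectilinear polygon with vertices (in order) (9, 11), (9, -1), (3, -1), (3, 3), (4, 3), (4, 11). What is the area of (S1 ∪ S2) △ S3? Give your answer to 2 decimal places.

66.23

|S1 ∪ S2| = 104.5873.
|(S1 ∪ S2) ∩ S3| = 51.1766.
|(S1 ∪ S2) △ S3| = 104.5873 + 64 − 102.3532 = 66.23.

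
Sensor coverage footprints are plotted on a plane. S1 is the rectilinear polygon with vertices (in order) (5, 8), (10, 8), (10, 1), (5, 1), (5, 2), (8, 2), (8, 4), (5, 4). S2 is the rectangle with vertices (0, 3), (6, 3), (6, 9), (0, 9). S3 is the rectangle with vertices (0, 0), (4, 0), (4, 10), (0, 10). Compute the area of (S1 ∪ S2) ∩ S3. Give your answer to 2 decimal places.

The region (S1 ∪ S2) ∩ S3 is the polygon with vertices (0,3), (0,9), (4,9), (4,3).
By the shoelace formula its area is 24.00.

24.00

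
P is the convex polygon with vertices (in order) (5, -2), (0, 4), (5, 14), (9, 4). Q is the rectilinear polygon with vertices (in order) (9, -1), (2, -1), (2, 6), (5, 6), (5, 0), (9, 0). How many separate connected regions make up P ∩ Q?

1

P ∩ Q is a single connected region.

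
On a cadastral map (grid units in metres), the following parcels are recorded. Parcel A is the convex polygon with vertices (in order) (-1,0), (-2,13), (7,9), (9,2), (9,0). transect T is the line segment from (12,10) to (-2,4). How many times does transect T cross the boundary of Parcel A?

The segment meets the boundary at (-1.33,4.287), (7.291,7.982).

2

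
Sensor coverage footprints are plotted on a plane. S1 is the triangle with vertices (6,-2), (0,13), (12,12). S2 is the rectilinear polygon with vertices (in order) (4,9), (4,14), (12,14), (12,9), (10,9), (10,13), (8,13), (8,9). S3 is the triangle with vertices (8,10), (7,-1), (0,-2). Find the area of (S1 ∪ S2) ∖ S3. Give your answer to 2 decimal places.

77.71

|S1 ∪ S2| = 100.7619.
|(S1 ∪ S2) ∩ S3| = 23.0491.
|(S1 ∪ S2) ∖ S3| = 100.7619 − 23.0491 = 77.71.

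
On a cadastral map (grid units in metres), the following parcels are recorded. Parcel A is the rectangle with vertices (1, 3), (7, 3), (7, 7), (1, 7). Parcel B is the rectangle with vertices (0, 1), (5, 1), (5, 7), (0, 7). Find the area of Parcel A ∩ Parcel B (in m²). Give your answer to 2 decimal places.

|Parcel A∩Parcel B|: x∈[1,5], y∈[3,7] → 4·4 = 16.

16.00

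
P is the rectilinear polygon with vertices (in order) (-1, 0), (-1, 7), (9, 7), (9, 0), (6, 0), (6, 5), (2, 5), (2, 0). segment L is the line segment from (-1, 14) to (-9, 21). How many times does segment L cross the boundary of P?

The segment lies entirely outside P and never meets its boundary.

0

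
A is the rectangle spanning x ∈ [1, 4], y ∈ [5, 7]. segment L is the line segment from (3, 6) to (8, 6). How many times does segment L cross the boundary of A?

The segment meets the boundary at (4,6).

1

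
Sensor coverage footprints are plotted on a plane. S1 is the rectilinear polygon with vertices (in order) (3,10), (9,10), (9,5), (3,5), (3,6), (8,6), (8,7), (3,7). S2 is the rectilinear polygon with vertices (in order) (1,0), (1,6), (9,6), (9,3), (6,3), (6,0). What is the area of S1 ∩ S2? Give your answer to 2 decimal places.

The intersection is the polygon with vertices (9,5), (3,5), (3,6), (8,6), (9,6).
By the shoelace formula its area is 6.00.

6.00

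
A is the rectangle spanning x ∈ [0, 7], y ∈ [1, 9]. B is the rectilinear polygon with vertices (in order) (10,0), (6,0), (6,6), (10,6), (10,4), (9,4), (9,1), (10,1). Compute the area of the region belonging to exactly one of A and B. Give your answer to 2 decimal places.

67.00

|A| = 56, |B| = 21, |A∩B| = 5.
|A △ B| = |A| + |B| − 2·|A∩B| = 56 + 21 − 10 = 67.00.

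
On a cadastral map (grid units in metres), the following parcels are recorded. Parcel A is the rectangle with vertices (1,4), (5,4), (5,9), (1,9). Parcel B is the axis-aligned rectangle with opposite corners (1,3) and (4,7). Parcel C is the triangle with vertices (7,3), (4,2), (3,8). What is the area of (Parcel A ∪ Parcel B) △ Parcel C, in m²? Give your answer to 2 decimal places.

23.67

|Parcel A ∪ Parcel B| = 23.
|(Parcel A ∪ Parcel B) ∩ Parcel C| = 4.4167.
|(Parcel A ∪ Parcel B) △ Parcel C| = 23 + 9.5 − 8.8333 = 23.67.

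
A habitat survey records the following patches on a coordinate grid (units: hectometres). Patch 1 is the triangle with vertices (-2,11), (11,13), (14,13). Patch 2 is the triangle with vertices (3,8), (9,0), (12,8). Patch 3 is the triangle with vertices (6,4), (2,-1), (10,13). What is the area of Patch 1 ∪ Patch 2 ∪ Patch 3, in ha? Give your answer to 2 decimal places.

By inclusion–exclusion:
Individual areas: |Patch 1| = 3, |Patch 2| = 36, |Patch 3| = 8.
|Patch 1∩Patch 2| = 0.
|Patch 1∩Patch 3| = 0.0163.
|Patch 2∩Patch 3| = 3.0613.
|Patch 1∩Patch 2∩Patch 3| = 0.
|Patch 1 ∪ Patch 2 ∪ Patch 3| = 47 − 3.0777 + 0 = 43.92.

43.92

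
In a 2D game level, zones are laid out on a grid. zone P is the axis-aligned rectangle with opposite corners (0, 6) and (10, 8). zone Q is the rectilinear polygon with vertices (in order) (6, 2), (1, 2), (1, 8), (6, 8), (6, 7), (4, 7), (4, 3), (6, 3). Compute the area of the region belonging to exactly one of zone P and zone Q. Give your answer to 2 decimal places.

|zone P| = 20, |zone Q| = 22, |zone P∩zone Q| = 8.
|zone P △ zone Q| = |zone P| + |zone Q| − 2·|zone P∩zone Q| = 20 + 22 − 16 = 26.00.

26.00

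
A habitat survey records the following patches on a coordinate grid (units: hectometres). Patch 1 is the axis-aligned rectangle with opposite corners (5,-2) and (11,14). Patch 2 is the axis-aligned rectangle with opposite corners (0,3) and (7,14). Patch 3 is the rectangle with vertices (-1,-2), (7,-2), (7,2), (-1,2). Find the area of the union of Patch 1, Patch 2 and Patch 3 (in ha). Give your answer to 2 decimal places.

By inclusion–exclusion:
Individual areas: |Patch 1| = 96, |Patch 2| = 77, |Patch 3| = 32.
|Patch 1∩Patch 2|: x∈[5,7], y∈[3,14] → 2·11 = 22.
|Patch 1∩Patch 3|: x∈[5,7], y∈[-2,2] → 2·4 = 8.
|Patch 2∩Patch 3| = 0 (no overlap).
|Patch 1∩Patch 2∩Patch 3| = 0.
|Patch 1 ∪ Patch 2 ∪ Patch 3| = 205 − 30 + 0 = 175.00.

175.00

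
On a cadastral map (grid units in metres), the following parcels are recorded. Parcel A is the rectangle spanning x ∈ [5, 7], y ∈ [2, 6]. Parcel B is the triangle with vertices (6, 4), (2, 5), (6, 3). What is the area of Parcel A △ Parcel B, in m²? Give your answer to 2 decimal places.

|Parcel A| = 8, |Parcel B| = 2, |Parcel A∩Parcel B| = 0.875.
|Parcel A △ Parcel B| = |Parcel A| + |Parcel B| − 2·|Parcel A∩Parcel B| = 8 + 2 − 1.75 = 8.25.

8.25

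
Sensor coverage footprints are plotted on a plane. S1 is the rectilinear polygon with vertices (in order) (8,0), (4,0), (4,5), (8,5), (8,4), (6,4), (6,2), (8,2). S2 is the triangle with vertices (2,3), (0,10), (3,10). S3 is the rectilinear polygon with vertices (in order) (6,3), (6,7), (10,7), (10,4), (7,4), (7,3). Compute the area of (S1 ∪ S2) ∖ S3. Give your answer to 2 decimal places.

|S1 ∪ S2| = 26.5.
|(S1 ∪ S2) ∩ S3| = 2.
|(S1 ∪ S2) ∖ S3| = 26.5 − 2 = 24.50.

24.50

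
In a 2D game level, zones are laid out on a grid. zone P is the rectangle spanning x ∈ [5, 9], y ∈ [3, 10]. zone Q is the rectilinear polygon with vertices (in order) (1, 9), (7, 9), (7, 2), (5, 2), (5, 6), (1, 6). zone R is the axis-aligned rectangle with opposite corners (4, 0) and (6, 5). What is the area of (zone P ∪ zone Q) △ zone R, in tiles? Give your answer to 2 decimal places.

|zone P ∪ zone Q| = 42.
|(zone P ∪ zone Q) ∩ zone R| = 3.
|(zone P ∪ zone Q) △ zone R| = 42 + 10 − 6 = 46.00.

46.00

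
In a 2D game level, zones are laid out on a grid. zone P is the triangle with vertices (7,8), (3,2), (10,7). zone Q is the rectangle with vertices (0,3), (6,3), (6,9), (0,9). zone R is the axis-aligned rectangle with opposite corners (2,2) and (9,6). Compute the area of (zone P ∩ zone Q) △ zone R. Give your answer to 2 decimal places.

|zone P ∩ zone Q| = 3.169.
|(zone P ∩ zone Q) ∩ zone R| = 3.0857.
|(zone P ∩ zone Q) △ zone R| = 3.169 + 28 − 6.1714 = 25.00.

25.00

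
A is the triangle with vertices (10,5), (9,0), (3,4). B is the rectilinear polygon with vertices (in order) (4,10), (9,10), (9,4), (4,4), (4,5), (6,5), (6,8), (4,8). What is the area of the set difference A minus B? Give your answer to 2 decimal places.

|A| = 17, |A∩B| = 2.5.
|A ∖ B| = |A| − |A∩B| = 17 − 2.5 = 14.50.

14.50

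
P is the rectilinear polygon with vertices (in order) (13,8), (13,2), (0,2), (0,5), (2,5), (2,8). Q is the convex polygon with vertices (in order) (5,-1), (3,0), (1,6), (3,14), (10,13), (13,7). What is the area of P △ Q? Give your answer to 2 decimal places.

|P| = 72, |Q| = 115.5, |P∩Q| = 53.75.
|P △ Q| = |P| + |Q| − 2·|P∩Q| = 72 + 115.5 − 107.5 = 80.00.

80.00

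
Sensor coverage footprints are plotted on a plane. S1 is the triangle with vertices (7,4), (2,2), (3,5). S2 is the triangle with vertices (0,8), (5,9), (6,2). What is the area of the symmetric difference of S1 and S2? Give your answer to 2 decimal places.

|S1| = 6.5, |S2| = 18, |S1∩S2| = 2.2587.
|S1 △ S2| = |S1| + |S2| − 2·|S1∩S2| = 6.5 + 18 − 4.5174 = 19.98.

19.98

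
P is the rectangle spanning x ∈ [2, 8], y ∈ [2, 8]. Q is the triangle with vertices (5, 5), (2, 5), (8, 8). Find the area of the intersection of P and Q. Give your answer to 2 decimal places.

4.50

The intersection is the polygon with vertices (2,5), (8,8), (5,5).
By the shoelace formula its area is 4.50.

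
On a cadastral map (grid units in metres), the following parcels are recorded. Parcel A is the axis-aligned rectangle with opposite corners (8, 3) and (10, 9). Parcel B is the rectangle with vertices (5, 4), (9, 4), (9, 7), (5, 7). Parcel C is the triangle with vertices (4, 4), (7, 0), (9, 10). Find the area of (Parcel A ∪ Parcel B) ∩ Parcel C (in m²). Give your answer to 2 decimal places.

9.13

The region (Parcel A ∪ Parcel B) ∩ Parcel C is the polygon with vertices (8.8,9), (7.8,4), (5,4), (5,5.2), (6.5,7), (8,7), (8,8.8), (8.167,9).
By the shoelace formula its area is 9.13.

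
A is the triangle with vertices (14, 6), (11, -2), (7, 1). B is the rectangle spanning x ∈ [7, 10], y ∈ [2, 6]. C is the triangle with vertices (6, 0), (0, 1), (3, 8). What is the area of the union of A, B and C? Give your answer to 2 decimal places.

By inclusion–exclusion:
Individual areas: |A| = 20.5, |B| = 12, |C| = 22.5.
|A∩B| = 0.9143.
|A∩C| = 0.
|B∩C| = 0.
|A∩B∩C| = 0.
|A ∪ B ∪ C| = 55 − 0.9143 + 0 = 54.09.

54.09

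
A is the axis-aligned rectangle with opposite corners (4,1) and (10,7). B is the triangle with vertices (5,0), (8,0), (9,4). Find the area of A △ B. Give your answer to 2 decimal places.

|A| = 36, |B| = 6, |A∩B| = 3.375.
|A △ B| = |A| + |B| − 2·|A∩B| = 36 + 6 − 6.75 = 35.25.

35.25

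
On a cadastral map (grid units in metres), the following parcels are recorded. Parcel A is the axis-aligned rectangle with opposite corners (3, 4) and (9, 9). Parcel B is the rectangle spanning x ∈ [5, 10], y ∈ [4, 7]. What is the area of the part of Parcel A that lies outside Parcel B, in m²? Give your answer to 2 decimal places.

|Parcel A∩Parcel B|: x∈[5,9], y∈[4,7] → 4·3 = 12.
|Parcel A| = 30.
|Parcel A ∖ Parcel B| = |Parcel A| − |Parcel A∩Parcel B| = 30 − 12 = 18.00.

18.00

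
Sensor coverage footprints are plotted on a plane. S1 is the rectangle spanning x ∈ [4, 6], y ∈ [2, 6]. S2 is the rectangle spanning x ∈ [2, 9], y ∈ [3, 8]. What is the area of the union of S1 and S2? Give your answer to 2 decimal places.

By inclusion–exclusion:
Individual areas: |S1| = 8, |S2| = 35.
|S1∩S2|: x∈[4,6], y∈[3,6] → 2·3 = 6.
|S1 ∪ S2| = 43 − 6 = 37.00.

37.00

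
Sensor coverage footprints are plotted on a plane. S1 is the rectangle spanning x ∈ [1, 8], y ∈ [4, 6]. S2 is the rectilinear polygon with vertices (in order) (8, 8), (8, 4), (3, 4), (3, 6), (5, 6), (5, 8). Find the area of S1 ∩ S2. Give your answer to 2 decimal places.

The intersection is the polygon with vertices (8,4), (3,4), (3,6), (5,6), (8,6).
By the shoelace formula its area is 10.00.

10.00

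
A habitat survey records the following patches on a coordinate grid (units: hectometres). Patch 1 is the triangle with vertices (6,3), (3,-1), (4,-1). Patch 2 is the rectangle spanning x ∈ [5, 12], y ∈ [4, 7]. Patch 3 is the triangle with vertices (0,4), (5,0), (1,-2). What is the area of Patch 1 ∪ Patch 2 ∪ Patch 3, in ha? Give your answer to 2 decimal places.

35.14

By inclusion–exclusion:
Individual areas: |Patch 1| = 2, |Patch 2| = 21, |Patch 3| = 13.
|Patch 1∩Patch 2| = 0.
|Patch 1∩Patch 3| = 0.8609.
|Patch 2∩Patch 3| = 0.
|Patch 1∩Patch 2∩Patch 3| = 0.
|Patch 1 ∪ Patch 2 ∪ Patch 3| = 36 − 0.8609 + 0 = 35.14.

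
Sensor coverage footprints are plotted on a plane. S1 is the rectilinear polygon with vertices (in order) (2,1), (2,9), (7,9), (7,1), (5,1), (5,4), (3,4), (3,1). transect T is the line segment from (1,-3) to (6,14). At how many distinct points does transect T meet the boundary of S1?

The segment meets the boundary at (3,3.8), (4.529,9), (2.176,1), (3.059,4).

4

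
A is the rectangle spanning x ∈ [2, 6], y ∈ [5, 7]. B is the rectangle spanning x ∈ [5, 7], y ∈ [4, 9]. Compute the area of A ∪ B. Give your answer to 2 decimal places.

By inclusion–exclusion:
Individual areas: |A| = 8, |B| = 10.
|A∩B|: x∈[5,6], y∈[5,7] → 1·2 = 2.
|A ∪ B| = 18 − 2 = 16.00.

16.00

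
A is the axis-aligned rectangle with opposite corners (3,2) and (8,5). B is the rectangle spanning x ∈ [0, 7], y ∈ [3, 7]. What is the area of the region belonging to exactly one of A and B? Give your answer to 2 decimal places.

27.00

|A∩B|: x∈[3,7], y∈[3,5] → 4·2 = 8.
|A △ B| = |A| + |B| − 2·|A∩B| = 15 + 28 − 16 = 27.00.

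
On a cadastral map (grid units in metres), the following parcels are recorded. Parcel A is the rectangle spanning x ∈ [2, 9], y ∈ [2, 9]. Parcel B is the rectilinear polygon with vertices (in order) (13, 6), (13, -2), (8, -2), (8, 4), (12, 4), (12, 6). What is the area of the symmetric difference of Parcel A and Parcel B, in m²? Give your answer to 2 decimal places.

|Parcel A| = 49, |Parcel B| = 32, |Parcel A∩Parcel B| = 2.
|Parcel A △ Parcel B| = |Parcel A| + |Parcel B| − 2·|Parcel A∩Parcel B| = 49 + 32 − 4 = 77.00.

77.00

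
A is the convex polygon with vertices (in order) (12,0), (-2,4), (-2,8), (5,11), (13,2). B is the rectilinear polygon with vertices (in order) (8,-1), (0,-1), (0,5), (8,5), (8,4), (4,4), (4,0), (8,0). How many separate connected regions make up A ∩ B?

1

A ∩ B is a single connected region.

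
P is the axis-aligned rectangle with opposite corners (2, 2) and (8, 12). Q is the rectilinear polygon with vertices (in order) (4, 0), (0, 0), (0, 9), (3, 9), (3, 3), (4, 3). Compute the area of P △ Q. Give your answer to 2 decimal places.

74.00

|P| = 60, |Q| = 30, |P∩Q| = 8.
|P △ Q| = |P| + |Q| − 2·|P∩Q| = 60 + 30 − 16 = 74.00.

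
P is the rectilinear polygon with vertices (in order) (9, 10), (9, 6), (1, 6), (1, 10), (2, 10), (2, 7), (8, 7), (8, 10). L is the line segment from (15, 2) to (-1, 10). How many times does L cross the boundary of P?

4

The segment meets the boundary at (1,9), (2,8.5), (5,7), (7,6).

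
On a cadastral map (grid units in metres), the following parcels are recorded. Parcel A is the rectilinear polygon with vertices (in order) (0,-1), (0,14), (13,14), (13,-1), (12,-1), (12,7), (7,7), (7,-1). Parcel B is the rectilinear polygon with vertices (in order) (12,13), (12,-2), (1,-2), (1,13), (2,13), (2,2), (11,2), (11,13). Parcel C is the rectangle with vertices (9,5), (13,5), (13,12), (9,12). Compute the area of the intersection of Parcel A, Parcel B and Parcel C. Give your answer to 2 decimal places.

5.00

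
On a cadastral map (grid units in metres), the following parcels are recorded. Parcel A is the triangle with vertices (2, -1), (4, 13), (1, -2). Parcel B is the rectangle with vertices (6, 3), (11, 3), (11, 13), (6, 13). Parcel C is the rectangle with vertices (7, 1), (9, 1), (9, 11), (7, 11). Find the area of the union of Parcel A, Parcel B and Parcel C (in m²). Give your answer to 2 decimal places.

60.00

By inclusion–exclusion:
Individual areas: |Parcel A| = 6, |Parcel B| = 50, |Parcel C| = 20.
|Parcel A∩Parcel B| = 0.
|Parcel A∩Parcel C| = 0.
|Parcel B∩Parcel C|: x∈[7,9], y∈[3,11] → 2·8 = 16.
|Parcel A∩Parcel B∩Parcel C| = 0.
|Parcel A ∪ Parcel B ∪ Parcel C| = 76 − 16 + 0 = 60.00.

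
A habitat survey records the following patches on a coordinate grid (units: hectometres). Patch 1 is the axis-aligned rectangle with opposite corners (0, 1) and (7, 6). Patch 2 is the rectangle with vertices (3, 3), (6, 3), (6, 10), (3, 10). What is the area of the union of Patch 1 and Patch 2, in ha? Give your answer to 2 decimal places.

47.00

By inclusion–exclusion:
Individual areas: |Patch 1| = 35, |Patch 2| = 21.
|Patch 1∩Patch 2|: x∈[3,6], y∈[3,6] → 3·3 = 9.
|Patch 1 ∪ Patch 2| = 56 − 9 = 47.00.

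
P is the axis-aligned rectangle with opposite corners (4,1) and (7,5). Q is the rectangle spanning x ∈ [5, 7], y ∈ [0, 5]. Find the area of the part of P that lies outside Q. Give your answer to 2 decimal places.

4.00

|P∩Q|: x∈[5,7], y∈[1,5] → 2·4 = 8.
|P| = 12.
|P ∖ Q| = |P| − |P∩Q| = 12 − 8 = 4.00.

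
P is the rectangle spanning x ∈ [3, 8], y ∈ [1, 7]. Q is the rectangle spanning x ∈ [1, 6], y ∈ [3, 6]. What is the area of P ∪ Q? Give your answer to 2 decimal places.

By inclusion–exclusion:
Individual areas: |P| = 30, |Q| = 15.
|P∩Q|: x∈[3,6], y∈[3,6] → 3·3 = 9.
|P ∪ Q| = 45 − 9 = 36.00.

36.00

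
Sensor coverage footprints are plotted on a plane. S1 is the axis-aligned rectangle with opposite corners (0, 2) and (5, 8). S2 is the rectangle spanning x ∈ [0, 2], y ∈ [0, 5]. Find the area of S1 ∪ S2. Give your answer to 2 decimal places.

34.00

By inclusion–exclusion:
Individual areas: |S1| = 30, |S2| = 10.
|S1∩S2|: x∈[0,2], y∈[2,5] → 2·3 = 6.
|S1 ∪ S2| = 40 − 6 = 34.00.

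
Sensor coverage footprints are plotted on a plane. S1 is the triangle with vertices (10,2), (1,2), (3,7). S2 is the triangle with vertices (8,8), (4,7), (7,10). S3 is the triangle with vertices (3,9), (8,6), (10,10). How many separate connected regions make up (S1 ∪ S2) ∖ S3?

(S1 ∪ S2) ∖ S3 splits into 3 disjoint pieces (area 22.5, area 0.5404, area 0.15).

3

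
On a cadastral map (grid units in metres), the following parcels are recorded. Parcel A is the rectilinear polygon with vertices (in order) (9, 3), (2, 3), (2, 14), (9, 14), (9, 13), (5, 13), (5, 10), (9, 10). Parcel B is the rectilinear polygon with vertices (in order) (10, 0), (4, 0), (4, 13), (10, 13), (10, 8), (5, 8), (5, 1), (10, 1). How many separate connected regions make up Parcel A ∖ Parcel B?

2

Parcel A ∖ Parcel B splits into 2 disjoint pieces (area 20, area 27).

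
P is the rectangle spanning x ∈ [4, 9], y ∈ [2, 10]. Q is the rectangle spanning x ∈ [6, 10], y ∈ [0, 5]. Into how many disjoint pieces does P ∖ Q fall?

P ∖ Q is a single connected region.

1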